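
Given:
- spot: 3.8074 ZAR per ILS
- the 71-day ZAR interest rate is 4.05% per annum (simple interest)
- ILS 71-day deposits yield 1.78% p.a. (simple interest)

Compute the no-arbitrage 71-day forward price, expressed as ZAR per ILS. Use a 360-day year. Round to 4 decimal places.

3.8244

T = 71/360 years.
Growth of 1 ZAR over T: 1 + 0.0405×71/360 = 1.0079875.
ILS growth factor: 1 + 0.0178×71/360 = 1.0035106.
So F = 3.8074 × 1.0079875 / 1.0035106 = 3.824386 (ZAR/ILS).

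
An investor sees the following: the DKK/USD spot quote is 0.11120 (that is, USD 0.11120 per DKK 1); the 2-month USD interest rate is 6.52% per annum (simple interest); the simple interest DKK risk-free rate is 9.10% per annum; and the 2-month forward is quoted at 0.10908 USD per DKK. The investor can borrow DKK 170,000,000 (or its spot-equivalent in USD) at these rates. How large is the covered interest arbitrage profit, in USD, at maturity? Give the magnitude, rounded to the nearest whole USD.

USD 284,579

T = 2/12 years.
Route A — deposit DKK, sell forward: 170,000,000 × 1.0151666667 × 0.10908 = USD 18,824,844.60.
Route B — convert at spot, deposit USD: 170,000,000 × 0.11120 × 1.0108666667 = USD 19,109,423.47.
The quoted forward undervalues DKK, so borrow DKK, convert to USD at spot, deposit the USD at 6.52%, and buy DKK forward at 0.10908 to cover the loan.
Profit = 19,109,423.47 − 18,824,844.60 = USD 284,579.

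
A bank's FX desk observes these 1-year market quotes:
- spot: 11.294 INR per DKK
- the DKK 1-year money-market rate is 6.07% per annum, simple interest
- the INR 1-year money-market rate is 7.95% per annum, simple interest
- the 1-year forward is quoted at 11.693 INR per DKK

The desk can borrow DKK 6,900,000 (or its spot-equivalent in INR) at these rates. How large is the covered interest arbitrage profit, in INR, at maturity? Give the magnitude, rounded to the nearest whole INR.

T = 1 year.
Invest the DKK and cover forward: 6,900,000 × 1.060700 × 11.693 = INR 85,579,079.19.
Convert at spot and invest in INR: 6,900,000 × 11.294 × 1.079500 = INR 84,123,923.70.
The quoted forward overvalues DKK, so borrow INR, buy DKK at spot, deposit the DKK at 6.07%, and sell the proceeds forward at 11.693.
The gap between the two covered legs is INR 1,455,155.

INR 1,455,155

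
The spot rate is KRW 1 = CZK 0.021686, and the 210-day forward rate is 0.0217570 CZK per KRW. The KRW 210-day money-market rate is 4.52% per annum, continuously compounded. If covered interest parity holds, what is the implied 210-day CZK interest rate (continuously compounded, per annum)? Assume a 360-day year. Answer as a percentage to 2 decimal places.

T = 210/360 years.
CIP gives F = S · g_CZK/g_KRW, so g_CZK/g_KRW = 0.021757/0.021686 = 1.0032740.
KRW growth factor: e^(0.0452×210/360) = 1.0267173.
Hence g_CZK = 1.0300788.
Take logs: ln 1.0300788 / (210/360) = 0.050803, so 5.08%.

5.08%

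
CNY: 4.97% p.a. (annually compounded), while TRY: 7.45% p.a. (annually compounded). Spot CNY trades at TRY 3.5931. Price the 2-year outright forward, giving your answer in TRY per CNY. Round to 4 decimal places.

T = 2 years.
TRY growth factor: (1 + 0.0745)^2 = 1.1545503.
CNY growth factor: (1 + 0.0497)^2 = 1.1018701.
So F = 3.5931 × 1.1545503 / 1.1018701 = 3.764885 (TRY/CNY).

3.7649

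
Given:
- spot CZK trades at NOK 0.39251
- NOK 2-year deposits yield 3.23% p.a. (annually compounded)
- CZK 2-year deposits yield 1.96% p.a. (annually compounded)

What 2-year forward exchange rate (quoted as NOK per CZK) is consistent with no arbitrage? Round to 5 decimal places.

0.40235

T = 2 years.
Growth of 1 NOK over T: (1 + 0.0323)^2 = 1.0656433.
CZK growth factor: (1 + 0.0196)^2 = 1.0395842.
CIP: F = S · (grow NOK)/(grow CZK) = 0.39251 × 1.0656433/1.0395842 = 0.4023490 NOK per CZK.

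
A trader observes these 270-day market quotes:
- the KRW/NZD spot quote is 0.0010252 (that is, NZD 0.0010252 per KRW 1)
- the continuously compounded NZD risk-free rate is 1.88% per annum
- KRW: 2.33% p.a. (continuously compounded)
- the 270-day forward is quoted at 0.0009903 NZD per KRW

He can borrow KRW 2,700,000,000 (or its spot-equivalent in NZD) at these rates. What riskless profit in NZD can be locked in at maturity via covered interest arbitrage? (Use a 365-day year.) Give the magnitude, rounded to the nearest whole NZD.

NZD 86,509

T = 270/365 years.
Keep in KRW, deliver into the forward: 2,700,000,000·1.017385007·0.0009903 = NZD 2,720,294.21.
Swap to NZD now, deposit: 2,700,000,000·0.0010252·1.014003999 = NZD 2,806,803.63.
The quoted forward undervalues KRW, so borrow KRW, convert to NZD at spot, deposit the NZD at 1.88%, and buy KRW forward at 0.0009903 to cover the loan.
Arbitrage profit = |2,720,294.21 − 2,806,803.63| = NZD 86,509.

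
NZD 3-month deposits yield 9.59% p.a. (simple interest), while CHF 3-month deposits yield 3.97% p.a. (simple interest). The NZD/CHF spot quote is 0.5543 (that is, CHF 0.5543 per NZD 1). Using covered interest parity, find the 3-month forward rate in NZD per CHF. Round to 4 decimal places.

1.8292

T = 3/12 years.
Growth of 1 CHF over T: 1 + 0.0397×3/12 = 1.009925.
NZD accumulates by 1 + 0.0959×3/12 = 1.023975.
CIP: F = S · (grow CHF)/(grow NZD) = 0.5543 × 1.009925/1.023975 = 0.5466944 CHF per NZD.
Quoted the other way: 1/0.5466944 = 1.8292 NZD per CHF.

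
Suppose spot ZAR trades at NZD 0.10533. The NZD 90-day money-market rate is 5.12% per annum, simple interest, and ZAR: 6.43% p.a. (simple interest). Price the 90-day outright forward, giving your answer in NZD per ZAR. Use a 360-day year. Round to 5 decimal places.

0.10499

T = 90/360 years.
NZD accumulates by 1 + 0.0512×90/360 = 1.012800.
ZAR accumulates by 1 + 0.0643×90/360 = 1.016075.
So F = 0.10533 × 1.012800 / 1.016075 = 0.1049905 (NZD/ZAR).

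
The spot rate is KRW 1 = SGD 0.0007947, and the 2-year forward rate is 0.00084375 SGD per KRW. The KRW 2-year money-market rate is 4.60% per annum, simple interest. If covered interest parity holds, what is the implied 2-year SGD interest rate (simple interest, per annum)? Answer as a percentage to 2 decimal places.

T = 2 years.
CIP gives F = S · g_SGD/g_KRW, so g_SGD/g_KRW = 0.00084375/0.0007947 = 1.0617214.
The KRW side grows by 1 + 0.0460×2 = 1.092000.
That pins the SGD growth at 1.1593998.
(1.1593998 − 1)/T = 0.079700, i.e. 7.97%.

7.97%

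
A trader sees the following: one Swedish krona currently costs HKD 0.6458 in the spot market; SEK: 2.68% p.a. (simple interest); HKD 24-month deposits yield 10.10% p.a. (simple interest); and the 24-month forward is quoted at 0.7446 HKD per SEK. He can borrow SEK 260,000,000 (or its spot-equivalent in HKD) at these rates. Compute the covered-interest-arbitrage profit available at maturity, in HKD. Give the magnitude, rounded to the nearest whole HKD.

T = 2 years.
Invest the SEK and cover forward: 260,000,000 × 1.053600 × 0.7446 = HKD 203,972,745.60.
Convert at spot and invest in HKD: 260,000,000 × 0.6458 × 1.202000 = HKD 201,825,416.00.
The quoted forward overvalues SEK, so borrow HKD, buy SEK at spot, deposit the SEK at 2.68%, and sell the proceeds forward at 0.7446.
The gap between the two covered legs is HKD 2,147,330.

HKD 2,147,330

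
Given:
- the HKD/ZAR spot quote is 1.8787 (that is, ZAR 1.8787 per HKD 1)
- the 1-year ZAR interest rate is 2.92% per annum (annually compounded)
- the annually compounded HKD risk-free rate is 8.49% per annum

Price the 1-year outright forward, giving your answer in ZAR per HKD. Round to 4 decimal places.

1.7822

T = 1 year.
Growth of 1 ZAR over T: (1 + 0.0292)^1 = 1.029200.
HKD accumulates by (1 + 0.0849)^1 = 1.084900.
So F = 1.8787 × 1.029200 / 1.084900 = 1.782245 (ZAR/HKD).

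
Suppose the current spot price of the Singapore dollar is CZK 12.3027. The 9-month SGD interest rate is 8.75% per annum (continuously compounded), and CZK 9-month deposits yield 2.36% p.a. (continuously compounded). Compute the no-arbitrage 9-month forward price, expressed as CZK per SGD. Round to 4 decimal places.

T = 9/12 years.
CZK accumulates by e^(0.0236×9/12) = 1.01785757.
Growth of 1 SGD over T: e^(0.0875×9/12) = 1.06782621.
So F = 12.3027 × 1.01785757 / 1.06782621 = 11.726998 (CZK/SGD).

11.7270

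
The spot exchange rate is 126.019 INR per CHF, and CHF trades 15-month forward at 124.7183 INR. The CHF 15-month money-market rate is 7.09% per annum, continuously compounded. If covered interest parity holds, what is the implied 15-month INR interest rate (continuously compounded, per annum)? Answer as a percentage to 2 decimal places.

T = 15/12 years.
By CIP, F/S equals the INR-to-CHF growth ratio: 124.7183/126.019 = 0.9896785.
CHF growth factor: e^(0.0709×15/12) = 1.0926708.
Hence g_INR = 1.0813928.
Take logs: ln 1.0813928 / (15/12) = 0.062600, so 6.26%.

6.26%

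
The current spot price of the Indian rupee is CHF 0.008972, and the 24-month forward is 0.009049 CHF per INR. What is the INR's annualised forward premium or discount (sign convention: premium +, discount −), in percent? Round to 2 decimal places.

+0.43%

T = 2 years.
INR trades forward at +0.85823% vs spot over the period.
×(1/T) gives 0.43% p.a.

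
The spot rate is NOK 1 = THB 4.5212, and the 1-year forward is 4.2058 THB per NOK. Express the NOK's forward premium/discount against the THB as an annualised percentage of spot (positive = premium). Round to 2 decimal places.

-6.98%

T = 1 year.
Period premium: (4.2058 − 4.5212)/4.5212 = -0.0697602.
Per annum: -0.0697602 / 1 = -0.069760 = -6.98%.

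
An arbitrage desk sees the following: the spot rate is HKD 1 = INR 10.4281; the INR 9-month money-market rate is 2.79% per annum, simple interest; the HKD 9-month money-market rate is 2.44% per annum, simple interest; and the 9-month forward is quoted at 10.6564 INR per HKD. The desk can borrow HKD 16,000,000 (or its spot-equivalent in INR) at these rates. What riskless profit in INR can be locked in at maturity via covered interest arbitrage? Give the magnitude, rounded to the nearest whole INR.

T = 9/12 years.
Invest the HKD and cover forward: 16,000,000 × 1.018300 × 10.6564 = INR 173,622,593.92.
Convert at spot and invest in INR: 16,000,000 × 10.4281 × 1.020925 = INR 170,340,927.88.
The quoted forward overvalues HKD, so borrow INR, buy HKD at spot, deposit the HKD at 2.44%, and sell the proceeds forward at 10.6564.
Arbitrage profit = |173,622,593.92 − 170,340,927.88| = INR 3,281,666.

INR 3,281,666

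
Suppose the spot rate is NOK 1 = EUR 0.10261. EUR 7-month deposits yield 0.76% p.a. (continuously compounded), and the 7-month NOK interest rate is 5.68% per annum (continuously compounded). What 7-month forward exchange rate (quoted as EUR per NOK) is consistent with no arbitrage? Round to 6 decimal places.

0.099707

T = 7/12 years.
EUR accumulates by e^(0.0076×7/12) = 1.0044432.
NOK growth factor: e^(0.0568×7/12) = 1.0336884.
Forward (EUR per NOK) = 0.10261 × 1.0044432 / 1.0336884 = 0.09970695.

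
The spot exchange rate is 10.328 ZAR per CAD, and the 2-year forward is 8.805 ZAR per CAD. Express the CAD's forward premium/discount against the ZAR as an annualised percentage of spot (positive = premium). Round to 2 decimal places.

T = 2 years.
Period premium: (8.805 − 10.328)/10.328 = -0.1474632.
Annualise by dividing by T: -0.1474632 / 2 = -0.073732 → -7.37%.

-7.37%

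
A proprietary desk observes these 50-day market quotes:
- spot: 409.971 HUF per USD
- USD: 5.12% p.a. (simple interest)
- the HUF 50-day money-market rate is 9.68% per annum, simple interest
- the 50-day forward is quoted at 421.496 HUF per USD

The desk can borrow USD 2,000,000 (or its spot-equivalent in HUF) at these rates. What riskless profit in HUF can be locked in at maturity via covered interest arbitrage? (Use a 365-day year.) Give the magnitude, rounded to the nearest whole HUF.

HUF 18,089,836

T = 50/365 years.
Invest the USD and cover forward: 2,000,000 × 1.00701369863 × 421.496 = HUF 848,904,491.84.
Convert at spot and invest in HUF: 2,000,000 × 409.971 × 1.01326027397 = HUF 830,814,655.56.
The quoted forward overvalues USD, so borrow HUF, buy USD at spot, deposit the USD at 5.12%, and sell the proceeds forward at 421.496.
Profit = 848,904,491.84 − 830,814,655.56 = HUF 18,089,836.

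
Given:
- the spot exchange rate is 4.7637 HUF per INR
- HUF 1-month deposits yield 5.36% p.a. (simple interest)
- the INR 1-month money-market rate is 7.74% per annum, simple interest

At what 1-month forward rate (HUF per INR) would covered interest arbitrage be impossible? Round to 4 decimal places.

T = 1/12 years.
HUF accumulates by 1 + 0.0536×1/12 = 1.0044667.
INR growth factor: 1 + 0.0774×1/12 = 1.006450.
CIP: F = S · (grow HUF)/(grow INR) = 4.7637 × 1.0044667/1.006450 = 4.754313 HUF per INR.

4.7543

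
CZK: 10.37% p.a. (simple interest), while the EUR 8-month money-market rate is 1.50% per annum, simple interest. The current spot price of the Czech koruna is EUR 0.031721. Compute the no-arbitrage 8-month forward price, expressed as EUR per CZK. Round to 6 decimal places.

T = 8/12 years.
EUR accumulates by 1 + 0.0150×8/12 = 1.010000.
CZK accumulates by 1 + 0.1037×8/12 = 1.0691333.
CIP: F = S · (grow EUR)/(grow CZK) = 0.031721 × 1.010000/1.0691333 = 0.02996653 EUR per CZK.

0.029967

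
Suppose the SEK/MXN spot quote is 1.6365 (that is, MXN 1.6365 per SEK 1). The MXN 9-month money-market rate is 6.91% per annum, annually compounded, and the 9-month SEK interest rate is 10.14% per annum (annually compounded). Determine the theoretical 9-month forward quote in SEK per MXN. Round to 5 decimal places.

0.62485

T = 9/12 years.
MXN accumulates by (1 + 0.0691)^(9/12) = 1.0513898.
SEK accumulates by (1 + 0.1014)^(9/12) = 1.0751246.
CIP: F = S · (grow MXN)/(grow SEK) = 1.6365 × 1.0513898/1.0751246 = 1.600372 MXN per SEK.
Quoted the other way: 1/1.600372 = 0.62485 SEK per MXN.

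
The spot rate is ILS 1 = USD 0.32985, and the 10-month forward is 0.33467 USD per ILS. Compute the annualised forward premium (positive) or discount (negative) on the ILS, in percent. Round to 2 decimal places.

+1.75%

T = 10/12 years.
ILS trades forward at +1.46127% vs spot over the period.
Per annum: 0.0146127 / (10/12) = 0.017535 = 1.75%.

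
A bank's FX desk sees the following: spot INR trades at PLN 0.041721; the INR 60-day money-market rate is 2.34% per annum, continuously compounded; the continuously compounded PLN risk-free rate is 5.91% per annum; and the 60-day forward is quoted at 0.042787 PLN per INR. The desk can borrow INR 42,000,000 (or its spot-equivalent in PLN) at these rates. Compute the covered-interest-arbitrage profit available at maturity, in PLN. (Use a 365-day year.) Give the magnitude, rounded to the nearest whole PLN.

T = 60/365 years.
Invest the INR and cover forward: 42,000,000 × 1.003853983 × 0.042787 = PLN 1,803,979.82.
Convert at spot and invest in PLN: 42,000,000 × 0.041721 × 1.009762413 = PLN 1,769,388.50.
The quoted forward overvalues INR, so borrow PLN, buy INR at spot, deposit the INR at 2.34%, and sell the proceeds forward at 0.042787.
Arbitrage profit = |1,803,979.82 − 1,769,388.50| = PLN 34,591.

PLN 34,591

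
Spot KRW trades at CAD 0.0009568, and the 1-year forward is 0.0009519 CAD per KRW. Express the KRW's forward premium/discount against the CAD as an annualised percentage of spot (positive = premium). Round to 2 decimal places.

-0.51%

T = 1 year.
Period premium: (0.0009519 − 0.0009568)/0.0009568 = -0.0051212.
Per annum: -0.0051212 / 1 = -0.005121 = -0.51%.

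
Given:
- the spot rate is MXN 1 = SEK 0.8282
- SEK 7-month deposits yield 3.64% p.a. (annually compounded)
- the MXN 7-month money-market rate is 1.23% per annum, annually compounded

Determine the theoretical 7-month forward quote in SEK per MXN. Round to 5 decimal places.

0.83965

T = 7/12 years.
Growth of 1 SEK over T: (1 + 0.0364)^(7/12) = 1.021075.
MXN growth factor: (1 + 0.0123)^(7/12) = 1.0071567.
So F = 0.8282 × 1.021075 / 1.0071567 = 0.8396452 (SEK/MXN).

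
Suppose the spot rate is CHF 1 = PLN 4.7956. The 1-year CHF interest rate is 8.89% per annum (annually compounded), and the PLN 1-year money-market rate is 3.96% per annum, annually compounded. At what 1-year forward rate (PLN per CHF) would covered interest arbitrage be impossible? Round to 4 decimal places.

T = 1 year.
Growth of 1 PLN over T: (1 + 0.0396)^1 = 1.039600.
CHF growth factor: (1 + 0.0889)^1 = 1.088900.
Forward (PLN per CHF) = 4.7956 × 1.039600 / 1.088900 = 4.578479.

4.5785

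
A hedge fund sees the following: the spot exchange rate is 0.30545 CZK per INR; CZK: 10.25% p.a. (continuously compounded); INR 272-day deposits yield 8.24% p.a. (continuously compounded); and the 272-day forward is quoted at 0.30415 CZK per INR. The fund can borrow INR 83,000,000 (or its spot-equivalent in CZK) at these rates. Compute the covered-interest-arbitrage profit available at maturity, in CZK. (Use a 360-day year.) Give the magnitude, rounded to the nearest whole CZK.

CZK 527,708

T = 272/360 years.
Route A — deposit INR, sell forward: 83,000,000 × 1.0642366459 × 0.30415 = CZK 26,866,068.80.
Route B — convert at spot, deposit CZK: 83,000,000 × 0.30545 × 1.0805222018 = CZK 27,393,777.04.
The quoted forward undervalues INR, so borrow INR, convert to CZK at spot, deposit the CZK at 10.25%, and buy INR forward at 0.30415 to cover the loan.
Arbitrage profit = |26,866,068.80 − 27,393,777.04| = CZK 527,708.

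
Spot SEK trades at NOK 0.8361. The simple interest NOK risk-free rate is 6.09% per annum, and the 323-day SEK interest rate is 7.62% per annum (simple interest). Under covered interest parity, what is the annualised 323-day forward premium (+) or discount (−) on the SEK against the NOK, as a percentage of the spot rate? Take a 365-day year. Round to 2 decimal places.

T = 323/365 years.
F = S · g_NOK/g_SEK = 0.8361 × 1.0538923/1.0674318 = 0.8254948.
Annualised premium = (F − S)/S × (1/T) = (0.8254948 − 0.8361)/0.8361 ÷ (323/365) = -1.43%.

-1.43%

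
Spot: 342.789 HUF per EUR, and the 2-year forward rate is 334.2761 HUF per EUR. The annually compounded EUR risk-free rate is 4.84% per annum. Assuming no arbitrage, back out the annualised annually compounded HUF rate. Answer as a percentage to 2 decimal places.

3.53%

T = 2 years.
By CIP, F/S equals the HUF-to-EUR growth ratio: 334.2761/342.789 = 0.9751658.
The EUR side grows by (1 + 0.0484)^2 = 1.0991426.
That pins the HUF growth at 1.0718463.
r = 1.0718463^(1/2) − 1 = 0.035300 → 3.53%.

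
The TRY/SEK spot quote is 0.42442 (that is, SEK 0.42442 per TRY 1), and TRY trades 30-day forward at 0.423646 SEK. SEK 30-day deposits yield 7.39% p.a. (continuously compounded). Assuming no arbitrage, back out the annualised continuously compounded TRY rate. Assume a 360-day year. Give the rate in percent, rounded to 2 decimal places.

9.58%

T = 30/360 years.
CIP gives F = S · g_SEK/g_TRY, so g_SEK/g_TRY = 0.423646/0.42442 = 0.9981763.
SEK growth factor: e^(0.0739×30/360) = 1.0061773.
That pins the TRY growth at 1.0080156.
r = ln(1.0080156)/(30/360) = 0.095804 → 9.58%.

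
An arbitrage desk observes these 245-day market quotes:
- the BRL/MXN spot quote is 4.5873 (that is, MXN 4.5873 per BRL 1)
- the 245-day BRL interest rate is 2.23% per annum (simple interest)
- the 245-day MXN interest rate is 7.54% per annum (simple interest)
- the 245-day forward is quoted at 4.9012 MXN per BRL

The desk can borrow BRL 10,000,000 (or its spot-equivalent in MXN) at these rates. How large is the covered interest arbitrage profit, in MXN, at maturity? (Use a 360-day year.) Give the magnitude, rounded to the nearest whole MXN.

MXN 1,528,903

T = 245/360 years.
Keep in BRL, deliver into the forward: 10,000,000·1.0151763889·4.9012 = MXN 49,755,825.17.
Swap to MXN now, deposit: 10,000,000·4.5873·1.0513138889 = MXN 48,226,922.03.
The quoted forward overvalues BRL, so borrow MXN, buy BRL at spot, deposit the BRL at 2.23%, and sell the proceeds forward at 4.9012.
The gap between the two covered legs is MXN 1,528,903.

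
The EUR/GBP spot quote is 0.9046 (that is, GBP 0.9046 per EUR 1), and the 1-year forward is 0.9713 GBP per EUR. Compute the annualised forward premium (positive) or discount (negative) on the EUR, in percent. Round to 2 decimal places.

T = 1 year.
EUR trades forward at +7.37342% vs spot over the period.
Per annum: 0.0737342 / 1 = 0.073734 = 7.37%.

+7.37%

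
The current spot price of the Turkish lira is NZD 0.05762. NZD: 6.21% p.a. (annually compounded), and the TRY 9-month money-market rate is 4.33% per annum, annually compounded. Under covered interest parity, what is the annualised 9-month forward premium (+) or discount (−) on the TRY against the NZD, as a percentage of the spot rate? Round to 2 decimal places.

T = 9/12 years.
CIP forward (NZD per TRY) = 0.05762 × 1.0462225/1.0323023 = 0.05839698.
(F − S)/S ÷ T = (0.05839698 − 0.05762)/0.05762/(9/12) = 0.017979 → 1.80%.

+1.80%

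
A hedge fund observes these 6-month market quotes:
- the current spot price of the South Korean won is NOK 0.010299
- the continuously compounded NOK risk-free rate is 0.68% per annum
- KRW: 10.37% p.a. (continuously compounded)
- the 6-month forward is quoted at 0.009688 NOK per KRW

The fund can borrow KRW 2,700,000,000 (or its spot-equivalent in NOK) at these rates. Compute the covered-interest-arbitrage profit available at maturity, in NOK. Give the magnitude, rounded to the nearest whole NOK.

T = 6/12 years.
Invest the KRW and cover forward: 2,700,000,000 × 1.053217748 × 0.009688 = NOK 27,549,648.57.
Convert at spot and invest in NOK: 2,700,000,000 × 0.010299 × 1.0034057866 = NOK 27,902,005.73.
The quoted forward undervalues KRW, so borrow KRW, convert to NOK at spot, deposit the NOK at 0.68%, and buy KRW forward at 0.009688 to cover the loan.
The gap between the two covered legs is NOK 352,357.

NOK 352,357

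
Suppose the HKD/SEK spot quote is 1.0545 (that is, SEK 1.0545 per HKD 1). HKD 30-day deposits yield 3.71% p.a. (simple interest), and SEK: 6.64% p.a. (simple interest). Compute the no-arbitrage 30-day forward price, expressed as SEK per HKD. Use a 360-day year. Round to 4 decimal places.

T = 30/360 years.
SEK growth factor: 1 + 0.0664×30/360 = 1.0055333.
HKD growth factor: 1 + 0.0371×30/360 = 1.0030917.
CIP: F = S · (grow SEK)/(grow HKD) = 1.0545 × 1.0055333/1.0030917 = 1.057067 SEK per HKD.

1.0571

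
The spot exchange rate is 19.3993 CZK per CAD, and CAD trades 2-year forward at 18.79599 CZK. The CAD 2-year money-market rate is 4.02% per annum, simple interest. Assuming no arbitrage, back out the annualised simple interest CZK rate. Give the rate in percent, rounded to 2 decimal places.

2.34%

T = 2 years.
F/S = 18.79599/19.3993 = 0.9689004 = (growth of CZK) / (growth of CAD).
The CAD side grows by 1 + 0.0402×2 = 1.080400.
Hence g_CZK = 1.046800.
r = (1.046800 − 1)/2 = 0.023400 → 2.34%.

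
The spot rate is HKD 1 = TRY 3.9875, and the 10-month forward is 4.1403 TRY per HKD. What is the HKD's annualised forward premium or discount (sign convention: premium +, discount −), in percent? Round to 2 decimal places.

T = 10/12 years.
(F − S)/S = (4.1403 − 3.9875)/3.9875 = 0.0383197.
×(1/T) gives 4.60% p.a.

+4.60%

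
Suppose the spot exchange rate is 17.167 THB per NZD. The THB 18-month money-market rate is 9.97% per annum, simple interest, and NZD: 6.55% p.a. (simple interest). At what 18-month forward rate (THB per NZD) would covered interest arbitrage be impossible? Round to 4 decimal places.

17.9689

T = 18/12 years.
THB accumulates by 1 + 0.0997×18/12 = 1.149550.
NZD accumulates by 1 + 0.0655×18/12 = 1.098250.
Forward (THB per NZD) = 17.167 × 1.149550 / 1.098250 = 17.968882.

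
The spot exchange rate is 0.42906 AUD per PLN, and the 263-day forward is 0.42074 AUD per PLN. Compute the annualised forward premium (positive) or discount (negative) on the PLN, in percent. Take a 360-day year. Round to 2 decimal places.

-2.65%

T = 263/360 years.
Period premium: (0.42074 − 0.42906)/0.42906 = -0.0193912.
×(1/T) gives -2.65% p.a.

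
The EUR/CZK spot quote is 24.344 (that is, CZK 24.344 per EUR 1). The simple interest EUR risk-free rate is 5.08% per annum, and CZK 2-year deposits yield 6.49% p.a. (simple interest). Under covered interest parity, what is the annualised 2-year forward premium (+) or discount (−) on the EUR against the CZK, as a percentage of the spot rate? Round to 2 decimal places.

+1.28%

T = 2 years.
F = S · g_CZK/g_EUR = 24.344 × 1.129800/1.101600 = 24.967185.
Annualised premium = (F − S)/S × (1/T) = (24.967185 − 24.344)/24.344 ÷ 2 = 1.28%.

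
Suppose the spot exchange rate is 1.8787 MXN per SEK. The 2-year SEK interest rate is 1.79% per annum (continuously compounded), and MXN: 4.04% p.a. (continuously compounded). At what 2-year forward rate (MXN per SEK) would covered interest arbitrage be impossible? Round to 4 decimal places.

T = 2 years.
MXN growth factor: e^(0.0404×2) = 1.084154.
SEK accumulates by e^(0.0179×2) = 1.0364485.
Forward (MXN per SEK) = 1.8787 × 1.084154 / 1.0364485 = 1.965173.

1.9652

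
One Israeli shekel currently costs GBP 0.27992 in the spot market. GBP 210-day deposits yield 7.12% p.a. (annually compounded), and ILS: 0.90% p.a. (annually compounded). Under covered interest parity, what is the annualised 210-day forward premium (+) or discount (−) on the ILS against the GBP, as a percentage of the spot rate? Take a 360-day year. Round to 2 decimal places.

+6.09%

T = 210/360 years.
F = S · g_GBP/g_ILS = 0.27992 × 1.0409371/1.0052402 = 0.28986019.
(F − S)/S ÷ T = (0.28986019 − 0.27992)/0.27992/(210/360) = 0.060876 → 6.09%.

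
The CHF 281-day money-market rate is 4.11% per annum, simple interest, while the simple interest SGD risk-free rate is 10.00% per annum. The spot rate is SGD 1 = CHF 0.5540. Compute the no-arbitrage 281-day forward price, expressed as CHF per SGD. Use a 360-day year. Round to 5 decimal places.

0.53037

T = 281/360 years.
CHF growth factor: 1 + 0.0411×281/360 = 1.0320808.
SGD accumulates by 1 + 0.1000×281/360 = 1.0780556.
CIP: F = S · (grow CHF)/(grow SGD) = 0.554 × 1.0320808/1.0780556 = 0.5303741 CHF per SGD.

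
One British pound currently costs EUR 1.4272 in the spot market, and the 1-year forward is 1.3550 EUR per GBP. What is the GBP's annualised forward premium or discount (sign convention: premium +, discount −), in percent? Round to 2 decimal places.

-5.06%

T = 1 year.
(F − S)/S = (1.3550 − 1.4272)/1.4272 = -0.0505886.
Per annum: -0.0505886 / 1 = -0.050589 = -5.06%.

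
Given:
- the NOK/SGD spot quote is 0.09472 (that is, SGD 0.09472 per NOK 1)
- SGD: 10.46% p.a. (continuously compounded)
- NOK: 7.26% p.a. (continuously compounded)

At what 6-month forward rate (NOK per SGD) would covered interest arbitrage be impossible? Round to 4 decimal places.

T = 6/12 years.
Growth of 1 SGD over T: e^(0.1046×6/12) = 1.0536918.
NOK growth factor: e^(0.0726×6/12) = 1.03696689.
So F = 0.09472 × 1.0536918 / 1.03696689 = 0.096247709 (SGD/NOK).
Quoted the other way: 1/0.096247709 = 10.3899 NOK per SGD.

10.3899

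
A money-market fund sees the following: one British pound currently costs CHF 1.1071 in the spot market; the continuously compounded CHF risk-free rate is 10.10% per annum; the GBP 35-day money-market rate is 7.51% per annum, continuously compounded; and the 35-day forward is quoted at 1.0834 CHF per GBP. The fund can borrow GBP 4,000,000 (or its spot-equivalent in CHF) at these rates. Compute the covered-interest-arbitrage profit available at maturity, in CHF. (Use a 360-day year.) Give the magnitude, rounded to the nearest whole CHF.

CHF 106,742

T = 35/360 years.
Invest the GBP and cover forward: 4,000,000 × 1.007328109 × 1.0834 = CHF 4,365,357.09.
Convert at spot and invest in CHF: 4,000,000 × 1.1071 × 1.009867813 = CHF 4,472,098.62.
The quoted forward undervalues GBP, so borrow GBP, convert to CHF at spot, deposit the CHF at 10.10%, and buy GBP forward at 1.0834 to cover the loan.
Arbitrage profit = |4,365,357.09 − 4,472,098.62| = CHF 106,742.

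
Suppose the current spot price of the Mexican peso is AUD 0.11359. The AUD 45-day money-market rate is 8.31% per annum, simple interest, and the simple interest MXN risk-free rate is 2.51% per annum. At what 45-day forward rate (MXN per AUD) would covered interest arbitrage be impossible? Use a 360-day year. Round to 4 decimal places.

T = 45/360 years.
AUD growth factor: 1 + 0.0831×45/360 = 1.0103875.
Growth of 1 MXN over T: 1 + 0.0251×45/360 = 1.0031375.
CIP: F = S · (grow AUD)/(grow MXN) = 0.11359 × 1.0103875/1.0031375 = 0.1144110 AUD per MXN.
Invert for MXN per AUD: 1 / 0.1144110 = 8.7404.

8.7404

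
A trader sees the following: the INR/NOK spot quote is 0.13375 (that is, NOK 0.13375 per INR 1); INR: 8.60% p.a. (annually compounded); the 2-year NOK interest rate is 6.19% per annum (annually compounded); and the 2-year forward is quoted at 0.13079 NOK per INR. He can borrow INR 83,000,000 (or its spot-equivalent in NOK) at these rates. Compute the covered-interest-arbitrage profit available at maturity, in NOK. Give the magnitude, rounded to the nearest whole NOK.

T = 2 years.
Invest the INR and cover forward: 83,000,000 × 1.179396 × 0.13079 = NOK 12,803,015.84.
Convert at spot and invest in NOK: 83,000,000 × 0.13375 × 1.12763161 = NOK 12,518,120.41.
The quoted forward overvalues INR, so borrow NOK, buy INR at spot, deposit the INR at 8.60%, and sell the proceeds forward at 0.13079.
Arbitrage profit = |12,803,015.84 − 12,518,120.41| = NOK 284,895.

NOK 284,895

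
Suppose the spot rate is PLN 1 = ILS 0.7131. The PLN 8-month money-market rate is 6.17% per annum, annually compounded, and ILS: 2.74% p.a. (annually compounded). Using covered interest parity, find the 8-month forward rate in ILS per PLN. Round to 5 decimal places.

T = 8/12 years.
ILS accumulates by (1 + 0.0274)^(8/12) = 1.0181842.
Growth of 1 PLN over T: (1 + 0.0617)^(8/12) = 1.0407215.
Forward (ILS per PLN) = 0.7131 × 1.0181842 / 1.0407215 = 0.6976575.

0.69766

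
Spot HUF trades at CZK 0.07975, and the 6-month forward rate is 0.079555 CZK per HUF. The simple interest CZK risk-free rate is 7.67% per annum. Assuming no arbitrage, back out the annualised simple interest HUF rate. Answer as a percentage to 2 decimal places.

T = 6/12 years.
By CIP, F/S equals the CZK-to-HUF growth ratio: 0.079555/0.07975 = 0.9975549.
The CZK side grows by 1 + 0.0767×6/12 = 1.038350.
Hence g_HUF = 1.0408951.
(1.0408951 − 1)/T = 0.081790, i.e. 8.18%.

8.18%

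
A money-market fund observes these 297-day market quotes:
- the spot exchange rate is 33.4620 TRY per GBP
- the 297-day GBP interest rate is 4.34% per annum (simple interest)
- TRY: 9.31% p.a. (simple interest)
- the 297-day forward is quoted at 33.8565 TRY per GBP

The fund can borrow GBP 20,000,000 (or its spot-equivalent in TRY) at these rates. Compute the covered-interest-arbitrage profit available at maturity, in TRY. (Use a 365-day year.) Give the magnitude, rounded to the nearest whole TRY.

TRY 18,895,984

T = 297/365 years.
Route A — deposit GBP, sell forward: 20,000,000 × 1.03531452055 × 33.8565 = TRY 701,042,521.30.
Route B — convert at spot, deposit TRY: 20,000,000 × 33.4620 × 1.07575534247 = TRY 719,938,505.39.
The quoted forward undervalues GBP, so borrow GBP, convert to TRY at spot, deposit the TRY at 9.31%, and buy GBP forward at 33.8565 to cover the loan.
The gap between the two covered legs is TRY 18,895,984.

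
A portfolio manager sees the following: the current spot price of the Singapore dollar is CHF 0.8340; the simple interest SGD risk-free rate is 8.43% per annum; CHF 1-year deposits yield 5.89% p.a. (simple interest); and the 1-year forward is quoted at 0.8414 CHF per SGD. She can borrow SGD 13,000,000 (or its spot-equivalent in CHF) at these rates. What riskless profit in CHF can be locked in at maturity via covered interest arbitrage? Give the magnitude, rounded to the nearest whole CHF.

T = 1 year.
Invest the SGD and cover forward: 13,000,000 × 1.084300 × 0.8414 = CHF 11,860,290.26.
Convert at spot and invest in CHF: 13,000,000 × 0.8340 × 1.058900 = CHF 11,480,593.80.
The quoted forward overvalues SGD, so borrow CHF, buy SGD at spot, deposit the SGD at 8.43%, and sell the proceeds forward at 0.8414.
The gap between the two covered legs is CHF 379,696.

CHF 379,696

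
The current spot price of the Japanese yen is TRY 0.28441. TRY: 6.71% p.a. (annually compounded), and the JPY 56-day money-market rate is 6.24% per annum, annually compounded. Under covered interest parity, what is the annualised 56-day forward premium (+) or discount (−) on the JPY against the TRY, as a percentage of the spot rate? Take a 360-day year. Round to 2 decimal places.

+0.44%

T = 56/360 years.
CIP forward (TRY per JPY) = 0.28441 × 1.0101537/1.0094603 = 0.28460536.
(F − S)/S ÷ T = (0.28460536 − 0.28441)/0.28441/(56/360) = 0.004416 → 0.44%.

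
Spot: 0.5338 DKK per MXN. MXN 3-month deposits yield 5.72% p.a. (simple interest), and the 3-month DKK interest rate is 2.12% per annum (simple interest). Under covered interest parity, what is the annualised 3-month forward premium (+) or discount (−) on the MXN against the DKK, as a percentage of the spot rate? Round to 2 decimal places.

T = 3/12 years.
F = S · g_DKK/g_MXN = 0.5338 × 1.005300/1.014300 = 0.5290635.
Annualised premium = (F − S)/S × (1/T) = (0.5290635 − 0.5338)/0.5338 ÷ (3/12) = -3.55%.

-3.55%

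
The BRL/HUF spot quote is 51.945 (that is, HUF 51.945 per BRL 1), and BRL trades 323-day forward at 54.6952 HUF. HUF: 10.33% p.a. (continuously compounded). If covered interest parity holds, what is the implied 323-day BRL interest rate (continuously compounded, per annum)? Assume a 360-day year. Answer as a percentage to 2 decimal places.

T = 323/360 years.
By CIP, F/S equals the HUF-to-BRL growth ratio: 54.6952/51.945 = 1.0529445.
HUF growth factor: e^(0.1033×323/360) = 1.097114.
Hence g_BRL = 1.0419486.
r = ln(1.0419486)/(323/360) = 0.045800 → 4.58%.

4.58%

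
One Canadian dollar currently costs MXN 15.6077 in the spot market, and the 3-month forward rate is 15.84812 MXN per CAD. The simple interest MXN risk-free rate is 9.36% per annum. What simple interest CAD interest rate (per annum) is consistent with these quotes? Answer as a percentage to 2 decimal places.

3.15%

T = 3/12 years.
By CIP, F/S equals the MXN-to-CAD growth ratio: 15.84812/15.6077 = 1.0154039.
The MXN side grows by 1 + 0.0936×3/12 = 1.023400.
So the CAD growth factor = 1.0078748.
r = (1.0078748 − 1)/(3/12) = 0.031499 → 3.15%.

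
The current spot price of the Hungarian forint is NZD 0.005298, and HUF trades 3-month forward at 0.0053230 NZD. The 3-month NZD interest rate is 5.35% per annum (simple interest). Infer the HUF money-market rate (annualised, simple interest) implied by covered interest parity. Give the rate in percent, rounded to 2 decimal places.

T = 3/12 years.
CIP gives F = S · g_NZD/g_HUF, so g_NZD/g_HUF = 0.005323/0.005298 = 1.0047188.
NZD growth factor: 1 + 0.0535×3/12 = 1.013375.
So the HUF growth factor = 1.0086155.
(1.0086155 − 1)/T = 0.034462, i.e. 3.45%.

3.45%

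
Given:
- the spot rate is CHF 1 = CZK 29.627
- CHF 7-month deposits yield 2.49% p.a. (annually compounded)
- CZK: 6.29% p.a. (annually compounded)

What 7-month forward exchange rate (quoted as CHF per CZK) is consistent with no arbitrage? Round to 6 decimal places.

0.033044

T = 7/12 years.
CZK accumulates by (1 + 0.0629)^(7/12) = 1.0362246.
CHF growth factor: (1 + 0.0249)^(7/12) = 1.0144505.
Forward (CZK per CHF) = 29.627 × 1.0362246 / 1.0144505 = 30.26291.
Invert for CHF per CZK: 1 / 30.26291 = 0.033044.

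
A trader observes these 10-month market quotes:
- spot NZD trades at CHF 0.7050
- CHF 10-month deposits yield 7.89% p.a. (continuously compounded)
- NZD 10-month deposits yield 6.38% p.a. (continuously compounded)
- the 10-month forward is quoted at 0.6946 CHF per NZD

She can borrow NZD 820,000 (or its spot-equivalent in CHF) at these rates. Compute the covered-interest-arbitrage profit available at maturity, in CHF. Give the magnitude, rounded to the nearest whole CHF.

T = 10/12 years.
Invest the NZD and cover forward: 820,000 × 1.0546054 × 0.6946 = CHF 600,673.71.
Convert at spot and invest in CHF: 820,000 × 0.7050 × 1.06795969 = CHF 617,387.50.
The quoted forward undervalues NZD, so borrow NZD, convert to CHF at spot, deposit the CHF at 7.89%, and buy NZD forward at 0.6946 to cover the loan.
Arbitrage profit = |600,673.71 − 617,387.50| = CHF 16,714.

CHF 16,714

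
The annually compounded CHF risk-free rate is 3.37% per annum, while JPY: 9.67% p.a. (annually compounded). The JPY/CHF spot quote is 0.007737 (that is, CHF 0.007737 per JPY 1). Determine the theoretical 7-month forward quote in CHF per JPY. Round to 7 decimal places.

T = 7/12 years.
CHF accumulates by (1 + 0.0337)^(7/12) = 1.0195225.
Growth of 1 JPY over T: (1 + 0.0967)^(7/12) = 1.055321.
Forward (CHF per JPY) = 0.007737 × 1.0195225 / 1.055321 = 0.007474546.

0.0074745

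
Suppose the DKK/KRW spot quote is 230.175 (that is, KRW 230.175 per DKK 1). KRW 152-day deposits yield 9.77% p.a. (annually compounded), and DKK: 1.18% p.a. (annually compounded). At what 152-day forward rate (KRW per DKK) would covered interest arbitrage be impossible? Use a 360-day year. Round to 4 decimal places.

T = 152/360 years.
KRW growth factor: (1 + 0.0977)^(152/360) = 1.040143124.
Growth of 1 DKK over T: (1 + 0.0118)^(152/360) = 1.004965343.
So F = 230.175 × 1.040143124 / 1.004965343 = 238.232040 (KRW/DKK).

238.2320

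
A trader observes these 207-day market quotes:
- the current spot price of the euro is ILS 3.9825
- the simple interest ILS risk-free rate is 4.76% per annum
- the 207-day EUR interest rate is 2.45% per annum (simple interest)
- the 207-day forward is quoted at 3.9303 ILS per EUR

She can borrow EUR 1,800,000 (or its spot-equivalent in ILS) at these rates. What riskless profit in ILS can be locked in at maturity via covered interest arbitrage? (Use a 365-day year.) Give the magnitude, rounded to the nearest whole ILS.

T = 207/365 years.
Invest the EUR and cover forward: 1,800,000 × 1.013894521 × 3.9303 = ILS 7,172,837.34.
Convert at spot and invest in ILS: 1,800,000 × 3.9825 × 1.026995068 = ILS 7,362,014.14.
The quoted forward undervalues EUR, so borrow EUR, convert to ILS at spot, deposit the ILS at 4.76%, and buy EUR forward at 3.9303 to cover the loan.
The gap between the two covered legs is ILS 189,177.

ILS 189,177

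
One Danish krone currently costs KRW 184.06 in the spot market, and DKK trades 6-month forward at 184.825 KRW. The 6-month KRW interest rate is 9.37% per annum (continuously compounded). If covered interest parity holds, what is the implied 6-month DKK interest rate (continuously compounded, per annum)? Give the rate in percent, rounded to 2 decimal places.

T = 6/12 years.
CIP gives F = S · g_KRW/g_DKK, so g_KRW/g_DKK = 184.825/184.06 = 1.0041563.
KRW growth factor: e^(0.0937×6/12) = 1.0479648.
Hence g_DKK = 1.0436272.
r = ln(1.0436272)/(6/12) = 0.085405 → 8.54%.

8.54%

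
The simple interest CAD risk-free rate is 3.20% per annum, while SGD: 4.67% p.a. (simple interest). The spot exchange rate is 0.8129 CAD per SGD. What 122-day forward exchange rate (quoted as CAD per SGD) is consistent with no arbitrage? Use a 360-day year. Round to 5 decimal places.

0.80891

T = 122/360 years.
Growth of 1 CAD over T: 1 + 0.0320×122/360 = 1.0108444.
SGD growth factor: 1 + 0.0467×122/360 = 1.0158261.
Forward (CAD per SGD) = 0.8129 × 1.0108444 / 1.0158261 = 0.8089135.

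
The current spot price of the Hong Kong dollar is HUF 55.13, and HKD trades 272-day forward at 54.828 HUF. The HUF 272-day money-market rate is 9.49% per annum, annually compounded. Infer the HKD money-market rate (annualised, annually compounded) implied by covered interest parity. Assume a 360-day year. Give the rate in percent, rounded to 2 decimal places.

10.29%

T = 272/360 years.
By CIP, F/S equals the HUF-to-HKD growth ratio: 54.828/55.13 = 0.9945220.
The HUF side grows by (1 + 0.0949)^(272/360) = 1.0709017.
So the HKD growth factor = 1.0768004.
r = 1.0768004^(360/272) − 1 = 0.102889 → 10.29%.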